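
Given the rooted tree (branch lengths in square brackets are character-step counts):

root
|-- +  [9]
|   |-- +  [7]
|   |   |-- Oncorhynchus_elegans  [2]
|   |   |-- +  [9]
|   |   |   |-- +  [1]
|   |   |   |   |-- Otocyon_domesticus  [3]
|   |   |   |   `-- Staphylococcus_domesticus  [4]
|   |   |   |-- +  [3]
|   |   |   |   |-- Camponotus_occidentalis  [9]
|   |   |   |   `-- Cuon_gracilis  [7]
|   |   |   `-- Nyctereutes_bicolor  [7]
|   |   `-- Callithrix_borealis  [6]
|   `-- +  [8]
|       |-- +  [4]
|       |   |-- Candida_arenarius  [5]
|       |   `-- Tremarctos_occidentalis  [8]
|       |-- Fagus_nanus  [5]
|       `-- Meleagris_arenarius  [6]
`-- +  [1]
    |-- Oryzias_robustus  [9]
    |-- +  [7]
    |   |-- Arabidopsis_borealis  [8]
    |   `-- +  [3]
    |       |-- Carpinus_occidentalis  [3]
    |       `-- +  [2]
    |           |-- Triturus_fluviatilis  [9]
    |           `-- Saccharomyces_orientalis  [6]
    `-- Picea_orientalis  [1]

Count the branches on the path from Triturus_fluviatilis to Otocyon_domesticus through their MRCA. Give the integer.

The MRCA of Triturus_fluviatilis and Otocyon_domesticus is the root of the tree.
From Triturus_fluviatilis up to that node: 5 branches. From Otocyon_domesticus up to the same node: 5 branches. Total: 5 + 5 = 10.

10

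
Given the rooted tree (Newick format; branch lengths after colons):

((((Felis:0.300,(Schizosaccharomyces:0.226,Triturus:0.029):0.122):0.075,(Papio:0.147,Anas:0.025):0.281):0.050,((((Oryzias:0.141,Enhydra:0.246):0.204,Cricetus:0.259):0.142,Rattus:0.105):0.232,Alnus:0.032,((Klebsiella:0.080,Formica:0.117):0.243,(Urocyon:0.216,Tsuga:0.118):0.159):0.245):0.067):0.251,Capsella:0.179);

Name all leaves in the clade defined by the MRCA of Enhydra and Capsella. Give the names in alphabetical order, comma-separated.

Tracing Enhydra: it sits inside (Oryzias,Enhydra).
Tracing Capsella: it attaches directly to the root.
The smallest clade enclosing both is the whole tree (their MRCA is the root), so the answer is all 15 tips in alphabetical order.

Alnus, Anas, Capsella, Cricetus, Enhydra, Felis, Formica, Klebsiella, Oryzias, Papio, Rattus, Schizosaccharomyces, Triturus, Tsuga, Urocyon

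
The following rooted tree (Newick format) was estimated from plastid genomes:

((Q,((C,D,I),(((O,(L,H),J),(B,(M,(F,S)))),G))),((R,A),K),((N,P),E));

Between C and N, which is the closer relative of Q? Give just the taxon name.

The MRCA of Q and C subtends (Q,((C,D,I),(((O,(L,H),J),(B,(M,(F,S)))),G))) (13 taxa).
The MRCA of Q and N is the root, subtending the entire tree (19 taxa).
The first is nested inside the second, so Q shares a more recent common ancestor with C.

C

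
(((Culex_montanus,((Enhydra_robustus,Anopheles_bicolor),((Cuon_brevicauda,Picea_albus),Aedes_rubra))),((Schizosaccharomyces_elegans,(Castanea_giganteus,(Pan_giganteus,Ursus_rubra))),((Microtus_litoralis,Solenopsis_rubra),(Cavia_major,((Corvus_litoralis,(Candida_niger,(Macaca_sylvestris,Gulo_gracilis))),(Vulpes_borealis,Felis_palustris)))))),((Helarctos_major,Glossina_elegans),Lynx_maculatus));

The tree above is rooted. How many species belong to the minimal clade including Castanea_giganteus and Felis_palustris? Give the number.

13

The MRCA of Castanea_giganteus and Felis_palustris is the node subtending ((Schizosaccharomyces_elegans,(Castanea_giganteus,(Pan_giganteus,Ursus_rubra))),((Microtus_litoralis,Solenopsis_rubra),(Cavia_major,((Corvus_litoralis,(Candida_niger,(Macaca_sylvestris,Gulo_gracilis))),(Vulpes_borealis,Felis_palustris))))).
That clade contains 13 terminal taxa: Candida_niger, Castanea_giganteus, Cavia_major, Corvus_litoralis, Felis_palustris, Gulo_gracilis, Macaca_sylvestris, Microtus_litoralis, Pan_giganteus, Schizosaccharomyces_elegans, Solenopsis_rubra, Ursus_rubra, Vulpes_borealis.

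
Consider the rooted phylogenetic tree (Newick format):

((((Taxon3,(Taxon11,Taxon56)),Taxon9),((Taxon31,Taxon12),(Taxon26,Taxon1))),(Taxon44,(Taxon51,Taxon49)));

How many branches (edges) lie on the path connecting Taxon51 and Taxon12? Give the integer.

The MRCA of Taxon51 and Taxon12 is the root of the tree.
From Taxon51 up to that node: 3 branches. From Taxon12 up to the same node: 4 branches. Total: 3 + 4 = 7.

7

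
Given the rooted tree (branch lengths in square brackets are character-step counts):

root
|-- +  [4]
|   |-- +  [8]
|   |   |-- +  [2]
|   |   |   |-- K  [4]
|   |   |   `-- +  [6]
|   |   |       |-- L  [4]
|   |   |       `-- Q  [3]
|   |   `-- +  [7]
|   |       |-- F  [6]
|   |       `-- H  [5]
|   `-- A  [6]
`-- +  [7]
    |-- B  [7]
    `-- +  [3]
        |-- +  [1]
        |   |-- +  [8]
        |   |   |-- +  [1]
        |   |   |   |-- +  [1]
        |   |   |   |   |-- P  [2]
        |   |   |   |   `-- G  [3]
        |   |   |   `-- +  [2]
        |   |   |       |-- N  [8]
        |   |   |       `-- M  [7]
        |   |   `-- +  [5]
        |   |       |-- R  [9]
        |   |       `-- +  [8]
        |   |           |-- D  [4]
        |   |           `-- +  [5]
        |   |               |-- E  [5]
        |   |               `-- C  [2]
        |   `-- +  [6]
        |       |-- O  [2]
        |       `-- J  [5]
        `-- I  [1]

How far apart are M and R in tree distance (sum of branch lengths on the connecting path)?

The path runs M → … → MRCA → … → R; the MRCA is the node subtending (((P,G),(N,M)),(R,(D,(E,C)))).
Branch lengths along that path: 7 + 2 + 1 + 5 + 9 = 24.

24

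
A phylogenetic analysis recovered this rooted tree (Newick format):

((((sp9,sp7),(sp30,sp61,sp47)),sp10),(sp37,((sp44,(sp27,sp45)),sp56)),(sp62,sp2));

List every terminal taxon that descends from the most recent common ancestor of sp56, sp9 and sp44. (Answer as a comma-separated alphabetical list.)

Tracing sp56: it sits inside ((sp44,(sp27,sp45)),sp56).
Tracing sp9: it sits inside (sp9,sp7).
Tracing sp44: it sits inside (sp44,(sp27,sp45)).
The smallest clade enclosing all 3 is the whole tree (their MRCA is the root), so the answer is all 13 tips in alphabetical order.

sp10, sp2, sp27, sp30, sp37, sp44, sp45, sp47, sp56, sp61, sp62, sp7, sp9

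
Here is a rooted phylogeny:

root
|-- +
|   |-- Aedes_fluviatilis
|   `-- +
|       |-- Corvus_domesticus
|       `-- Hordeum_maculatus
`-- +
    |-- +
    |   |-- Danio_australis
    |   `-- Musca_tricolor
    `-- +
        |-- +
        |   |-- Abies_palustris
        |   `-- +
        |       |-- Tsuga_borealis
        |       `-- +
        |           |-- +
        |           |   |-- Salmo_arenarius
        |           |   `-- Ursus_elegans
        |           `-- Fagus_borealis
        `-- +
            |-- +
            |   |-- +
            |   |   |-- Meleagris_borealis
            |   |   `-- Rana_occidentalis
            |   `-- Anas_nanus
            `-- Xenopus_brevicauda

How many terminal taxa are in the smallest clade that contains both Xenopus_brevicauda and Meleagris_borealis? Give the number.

4

The MRCA of Xenopus_brevicauda and Meleagris_borealis is the node subtending (((Meleagris_borealis,Rana_occidentalis),Anas_nanus),Xenopus_brevicauda).
That clade contains 4 terminal taxa: Anas_nanus, Meleagris_borealis, Rana_occidentalis, Xenopus_brevicauda.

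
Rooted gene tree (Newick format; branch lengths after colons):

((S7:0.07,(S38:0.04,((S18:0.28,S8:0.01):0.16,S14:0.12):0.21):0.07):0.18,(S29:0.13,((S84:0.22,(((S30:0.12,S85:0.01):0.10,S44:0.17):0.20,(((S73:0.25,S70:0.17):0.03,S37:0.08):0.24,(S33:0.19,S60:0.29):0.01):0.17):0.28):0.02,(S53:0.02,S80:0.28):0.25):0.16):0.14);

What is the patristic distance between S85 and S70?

0.92

The path runs S85 → … → MRCA → … → S70; the MRCA is the node subtending (((S30,S85),S44),(((S73,S70),S37),(S33,S60))).
Branch lengths along that path: 0.01 + 0.10 + 0.20 + 0.17 + 0.24 + 0.03 + 0.17 = 0.92.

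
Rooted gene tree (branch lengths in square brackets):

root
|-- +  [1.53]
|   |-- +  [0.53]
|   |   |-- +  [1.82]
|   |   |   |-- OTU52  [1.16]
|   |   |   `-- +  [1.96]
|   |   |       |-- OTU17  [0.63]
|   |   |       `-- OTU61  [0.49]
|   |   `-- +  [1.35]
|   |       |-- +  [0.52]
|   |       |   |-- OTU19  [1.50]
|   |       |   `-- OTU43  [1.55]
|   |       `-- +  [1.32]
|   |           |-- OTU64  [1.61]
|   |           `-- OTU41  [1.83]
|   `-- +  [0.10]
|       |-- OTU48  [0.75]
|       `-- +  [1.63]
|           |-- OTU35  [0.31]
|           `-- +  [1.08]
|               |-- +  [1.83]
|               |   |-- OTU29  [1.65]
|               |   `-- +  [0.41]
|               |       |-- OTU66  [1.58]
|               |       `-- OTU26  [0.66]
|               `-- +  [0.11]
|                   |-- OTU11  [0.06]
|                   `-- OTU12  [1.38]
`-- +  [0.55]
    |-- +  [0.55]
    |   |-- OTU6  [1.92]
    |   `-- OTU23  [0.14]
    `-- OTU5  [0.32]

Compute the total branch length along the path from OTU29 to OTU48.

6.94

The path runs OTU29 → … → MRCA → … → OTU48; the MRCA is the node subtending (OTU48,(OTU35,((OTU29,(OTU66,OTU26)),(OTU11,OTU12)))).
Branch lengths along that path: 1.65 + 1.83 + 1.08 + 1.63 + 0.75 = 6.94.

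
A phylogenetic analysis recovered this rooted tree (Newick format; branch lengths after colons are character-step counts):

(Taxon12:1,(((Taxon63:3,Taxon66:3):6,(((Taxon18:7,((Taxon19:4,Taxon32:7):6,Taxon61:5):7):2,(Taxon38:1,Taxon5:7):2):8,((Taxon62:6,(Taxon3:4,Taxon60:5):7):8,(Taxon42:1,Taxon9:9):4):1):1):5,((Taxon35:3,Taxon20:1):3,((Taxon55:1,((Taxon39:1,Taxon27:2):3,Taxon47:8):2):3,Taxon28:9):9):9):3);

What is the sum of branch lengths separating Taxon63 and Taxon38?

21

The path runs Taxon63 → … → MRCA → … → Taxon38; the MRCA is the node subtending ((Taxon63,Taxon66),(((Taxon18,((Taxon19,Taxon32),Taxon61)),(Taxon38,Taxon5)),((Taxon62,(Taxon3,Taxon60)),(Taxon42,Taxon9)))).
Branch lengths along that path: 3 + 6 + 1 + 8 + 2 + 1 = 21.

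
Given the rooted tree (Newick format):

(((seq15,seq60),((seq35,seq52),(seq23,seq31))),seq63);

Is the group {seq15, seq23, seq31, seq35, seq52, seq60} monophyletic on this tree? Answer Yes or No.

The most recent common ancestor of these taxa subtends ((seq15,seq60),((seq35,seq52),(seq23,seq31))).
That clade has exactly 6 tips — every listed taxon and nothing else — so the group is monophyletic.

Yes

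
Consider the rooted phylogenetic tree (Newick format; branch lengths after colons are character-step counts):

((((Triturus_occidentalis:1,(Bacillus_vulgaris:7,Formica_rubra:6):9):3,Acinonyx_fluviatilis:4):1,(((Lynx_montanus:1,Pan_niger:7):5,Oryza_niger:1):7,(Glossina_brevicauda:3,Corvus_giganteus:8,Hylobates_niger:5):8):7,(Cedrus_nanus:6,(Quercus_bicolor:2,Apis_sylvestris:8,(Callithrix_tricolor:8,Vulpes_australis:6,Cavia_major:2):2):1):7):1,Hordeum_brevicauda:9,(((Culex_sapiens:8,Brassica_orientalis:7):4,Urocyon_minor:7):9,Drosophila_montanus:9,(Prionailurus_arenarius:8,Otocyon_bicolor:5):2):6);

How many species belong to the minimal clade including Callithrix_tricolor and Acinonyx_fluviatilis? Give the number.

16

The MRCA of Callithrix_tricolor and Acinonyx_fluviatilis is the node subtending (((Triturus_occidentalis,(Bacillus_vulgaris,Formica_rubra)),Acinonyx_fluviatilis),(((Lynx_montanus,Pan_niger),Oryza_niger),(Glossina_brevicauda,Corvus_giganteus,Hylobates_niger)),(Cedrus_nanus,(Quercus_bicolor,Apis_sylvestris,(Callithrix_tricolor,Vulpes_australis,Cavia_major)))).
That clade contains 16 terminal taxa: Acinonyx_fluviatilis, Apis_sylvestris, Bacillus_vulgaris, Callithrix_tricolor, Cavia_major, Cedrus_nanus, Corvus_giganteus, Formica_rubra, Glossina_brevicauda, Hylobates_niger, Lynx_montanus, Oryza_niger, Pan_niger, Quercus_bicolor, Triturus_occidentalis, Vulpes_australis.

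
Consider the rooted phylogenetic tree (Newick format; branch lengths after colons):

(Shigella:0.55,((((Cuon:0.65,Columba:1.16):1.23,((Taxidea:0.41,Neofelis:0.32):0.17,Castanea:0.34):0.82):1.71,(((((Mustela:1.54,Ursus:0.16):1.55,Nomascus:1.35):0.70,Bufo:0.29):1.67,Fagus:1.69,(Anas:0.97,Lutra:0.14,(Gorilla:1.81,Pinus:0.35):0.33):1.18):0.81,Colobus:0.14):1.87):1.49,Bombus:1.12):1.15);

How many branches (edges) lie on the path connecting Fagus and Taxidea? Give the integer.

7

The MRCA of Fagus and Taxidea is the node subtending (((Cuon,Columba),((Taxidea,Neofelis),Castanea)),(((((Mustela,Ursus),Nomascus),Bufo),Fagus,(Anas,Lutra,(Gorilla,Pinus))),Colobus)).
From Fagus up to that node: 3 branches. From Taxidea up to the same node: 4 branches. Total: 3 + 4 = 7.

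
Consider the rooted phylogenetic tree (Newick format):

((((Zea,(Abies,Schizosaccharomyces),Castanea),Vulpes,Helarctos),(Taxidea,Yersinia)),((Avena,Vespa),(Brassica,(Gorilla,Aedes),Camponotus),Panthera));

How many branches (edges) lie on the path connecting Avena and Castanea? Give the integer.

7

The MRCA of Avena and Castanea is the root of the tree.
From Avena up to that node: 3 branches. From Castanea up to the same node: 4 branches. Total: 3 + 4 = 7.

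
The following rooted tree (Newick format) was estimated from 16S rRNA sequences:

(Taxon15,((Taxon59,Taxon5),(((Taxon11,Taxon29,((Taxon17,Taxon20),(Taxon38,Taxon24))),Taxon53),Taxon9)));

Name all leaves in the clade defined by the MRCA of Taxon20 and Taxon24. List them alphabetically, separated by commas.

Taxon17, Taxon20, Taxon24, Taxon38

Tracing Taxon20: it sits inside (Taxon17,Taxon20).
Tracing Taxon24: it sits inside (Taxon38,Taxon24).
The smallest clade enclosing both is ((Taxon17,Taxon20),(Taxon38,Taxon24)); the answer is its 4 terminal taxa in alphabetical order.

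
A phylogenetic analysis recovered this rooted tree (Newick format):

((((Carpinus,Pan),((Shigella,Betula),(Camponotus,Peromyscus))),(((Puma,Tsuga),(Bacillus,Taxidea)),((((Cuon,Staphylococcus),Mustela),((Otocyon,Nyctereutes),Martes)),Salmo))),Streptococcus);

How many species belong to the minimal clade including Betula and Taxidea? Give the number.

The MRCA of Betula and Taxidea is the node subtending (((Carpinus,Pan),((Shigella,Betula),(Camponotus,Peromyscus))),(((Puma,Tsuga),(Bacillus,Taxidea)),((((Cuon,Staphylococcus),Mustela),((Otocyon,Nyctereutes),Martes)),Salmo))).
That clade contains 17 terminal taxa: Bacillus, Betula, Camponotus, Carpinus, Cuon, Martes, Mustela, Nyctereutes, Otocyon, Pan, Peromyscus, Puma, Salmo, Shigella, Staphylococcus, Taxidea, Tsuga.

17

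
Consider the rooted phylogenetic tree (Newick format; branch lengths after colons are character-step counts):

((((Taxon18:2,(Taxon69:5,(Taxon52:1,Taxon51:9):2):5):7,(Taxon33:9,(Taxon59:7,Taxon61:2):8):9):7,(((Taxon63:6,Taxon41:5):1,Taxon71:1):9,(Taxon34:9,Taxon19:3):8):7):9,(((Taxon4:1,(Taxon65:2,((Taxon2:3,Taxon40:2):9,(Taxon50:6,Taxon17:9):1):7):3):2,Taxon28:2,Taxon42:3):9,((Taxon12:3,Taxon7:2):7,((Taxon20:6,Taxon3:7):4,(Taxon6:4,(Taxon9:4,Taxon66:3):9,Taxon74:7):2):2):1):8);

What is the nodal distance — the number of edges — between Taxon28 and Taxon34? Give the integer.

The MRCA of Taxon28 and Taxon34 is the root of the tree.
From Taxon28 up to that node: 3 branches. From Taxon34 up to the same node: 4 branches. Total: 3 + 4 = 7.

7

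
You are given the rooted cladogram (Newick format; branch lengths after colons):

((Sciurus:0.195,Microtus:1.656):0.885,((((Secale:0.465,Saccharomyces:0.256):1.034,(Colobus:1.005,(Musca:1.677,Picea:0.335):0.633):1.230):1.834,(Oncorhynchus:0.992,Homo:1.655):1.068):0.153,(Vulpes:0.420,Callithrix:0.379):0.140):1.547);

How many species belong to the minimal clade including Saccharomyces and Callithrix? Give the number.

9

The MRCA of Saccharomyces and Callithrix is the node subtending ((((Secale,Saccharomyces),(Colobus,(Musca,Picea))),(Oncorhynchus,Homo)),(Vulpes,Callithrix)).
That clade contains 9 terminal taxa: Callithrix, Colobus, Homo, Musca, Oncorhynchus, Picea, Saccharomyces, Secale, Vulpes.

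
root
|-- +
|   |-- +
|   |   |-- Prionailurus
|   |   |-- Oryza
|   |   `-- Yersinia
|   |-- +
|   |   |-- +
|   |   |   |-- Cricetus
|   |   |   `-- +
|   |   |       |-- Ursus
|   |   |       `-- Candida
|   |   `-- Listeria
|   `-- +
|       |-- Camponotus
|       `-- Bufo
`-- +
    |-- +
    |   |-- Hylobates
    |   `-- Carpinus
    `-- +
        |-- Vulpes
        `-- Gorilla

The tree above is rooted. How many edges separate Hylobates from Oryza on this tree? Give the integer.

6

The MRCA of Hylobates and Oryza is the root of the tree.
From Hylobates up to that node: 3 branches. From Oryza up to the same node: 3 branches. Total: 3 + 3 = 6.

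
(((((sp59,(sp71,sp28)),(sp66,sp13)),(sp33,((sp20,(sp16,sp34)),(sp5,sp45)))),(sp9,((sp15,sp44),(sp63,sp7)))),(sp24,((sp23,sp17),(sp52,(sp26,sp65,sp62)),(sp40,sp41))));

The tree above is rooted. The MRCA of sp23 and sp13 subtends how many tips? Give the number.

The MRCA of sp23 and sp13 is the root, so the clade is the entire tree.
That clade contains 25 terminal taxa: sp13, sp15, sp16, sp17, sp20, sp23, sp24, sp26, sp28, sp33, sp34, sp40, sp41, sp44, sp45, sp5, sp52, sp59, sp62, sp63, sp65, sp66, sp7, sp71, sp9.

25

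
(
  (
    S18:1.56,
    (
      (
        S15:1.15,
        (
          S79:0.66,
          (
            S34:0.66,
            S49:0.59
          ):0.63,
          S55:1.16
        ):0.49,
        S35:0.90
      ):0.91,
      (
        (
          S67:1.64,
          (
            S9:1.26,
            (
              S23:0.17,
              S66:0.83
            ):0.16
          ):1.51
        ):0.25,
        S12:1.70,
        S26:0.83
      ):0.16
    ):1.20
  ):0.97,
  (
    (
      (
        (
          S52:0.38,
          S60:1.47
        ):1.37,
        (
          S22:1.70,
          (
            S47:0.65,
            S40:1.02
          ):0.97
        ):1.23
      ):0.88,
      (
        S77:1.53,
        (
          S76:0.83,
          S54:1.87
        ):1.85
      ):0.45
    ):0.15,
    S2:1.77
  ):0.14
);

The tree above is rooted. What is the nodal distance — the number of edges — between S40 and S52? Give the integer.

5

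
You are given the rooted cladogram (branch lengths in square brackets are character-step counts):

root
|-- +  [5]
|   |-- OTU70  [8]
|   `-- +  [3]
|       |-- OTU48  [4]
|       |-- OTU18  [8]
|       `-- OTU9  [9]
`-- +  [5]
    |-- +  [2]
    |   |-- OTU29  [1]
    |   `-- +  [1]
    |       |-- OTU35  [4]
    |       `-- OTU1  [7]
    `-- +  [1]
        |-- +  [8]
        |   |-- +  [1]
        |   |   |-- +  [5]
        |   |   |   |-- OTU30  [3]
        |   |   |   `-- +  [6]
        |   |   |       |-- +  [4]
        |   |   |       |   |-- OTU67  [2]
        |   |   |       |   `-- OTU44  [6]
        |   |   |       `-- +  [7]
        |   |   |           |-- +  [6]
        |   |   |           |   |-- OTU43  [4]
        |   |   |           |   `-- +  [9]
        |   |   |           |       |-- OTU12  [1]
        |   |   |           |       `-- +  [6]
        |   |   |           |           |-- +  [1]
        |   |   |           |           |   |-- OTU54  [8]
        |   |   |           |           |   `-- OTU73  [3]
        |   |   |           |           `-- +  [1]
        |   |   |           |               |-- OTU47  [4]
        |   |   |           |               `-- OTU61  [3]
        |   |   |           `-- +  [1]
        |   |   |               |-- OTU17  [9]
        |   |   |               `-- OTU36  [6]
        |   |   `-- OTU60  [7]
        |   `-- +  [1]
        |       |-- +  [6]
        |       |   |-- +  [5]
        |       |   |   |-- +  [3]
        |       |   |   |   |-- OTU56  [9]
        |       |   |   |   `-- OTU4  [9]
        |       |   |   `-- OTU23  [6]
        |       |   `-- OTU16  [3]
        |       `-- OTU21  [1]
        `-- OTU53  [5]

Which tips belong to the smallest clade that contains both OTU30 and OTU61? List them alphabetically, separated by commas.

OTU12, OTU17, OTU30, OTU36, OTU43, OTU44, OTU47, OTU54, OTU61, OTU67, OTU73

Tracing OTU30: it sits inside (OTU30,((OTU67,OTU44),((OTU43,(OTU12,((OTU54,OTU73),(OTU47,OTU61)))),(OTU17,OTU36)))).
Tracing OTU61: it sits inside (OTU47,OTU61).
The smallest clade enclosing both is (OTU30,((OTU67,OTU44),((OTU43,(OTU12,((OTU54,OTU73),(OTU47,OTU61)))),(OTU17,OTU36)))); the answer is its 11 terminal taxa in alphabetical order.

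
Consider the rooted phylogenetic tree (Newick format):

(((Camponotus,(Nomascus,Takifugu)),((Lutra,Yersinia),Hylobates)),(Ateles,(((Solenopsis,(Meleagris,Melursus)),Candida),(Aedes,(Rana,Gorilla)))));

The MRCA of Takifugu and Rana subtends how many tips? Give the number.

14

The MRCA of Takifugu and Rana is the root, so the clade is the entire tree.
That clade contains 14 terminal taxa: Aedes, Ateles, Camponotus, Candida, Gorilla, Hylobates, Lutra, Meleagris, Melursus, Nomascus, Rana, Solenopsis, Takifugu, Yersinia.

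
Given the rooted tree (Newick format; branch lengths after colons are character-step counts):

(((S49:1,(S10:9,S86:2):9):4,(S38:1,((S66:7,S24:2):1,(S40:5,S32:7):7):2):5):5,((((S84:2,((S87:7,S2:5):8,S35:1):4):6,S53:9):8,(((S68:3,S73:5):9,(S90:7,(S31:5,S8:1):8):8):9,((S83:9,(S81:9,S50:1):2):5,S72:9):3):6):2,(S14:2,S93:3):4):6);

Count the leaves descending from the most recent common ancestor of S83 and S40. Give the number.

24

The MRCA of S83 and S40 is the root, so the clade is the entire tree.
That clade contains 24 terminal taxa: S10, S14, S2, S24, S31, S32, S35, S38, S40, S49, S50, S53, S66, S68, S72, S73, S8, S81, S83, S84, S86, S87, S90, S93.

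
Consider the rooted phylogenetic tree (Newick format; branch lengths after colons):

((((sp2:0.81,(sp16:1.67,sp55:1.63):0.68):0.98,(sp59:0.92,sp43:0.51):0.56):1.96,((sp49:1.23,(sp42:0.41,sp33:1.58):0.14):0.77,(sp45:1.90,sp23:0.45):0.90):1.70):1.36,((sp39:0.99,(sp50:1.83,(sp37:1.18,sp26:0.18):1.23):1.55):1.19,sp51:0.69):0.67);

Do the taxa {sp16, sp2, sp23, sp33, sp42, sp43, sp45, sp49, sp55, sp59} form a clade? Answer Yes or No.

The most recent common ancestor of these taxa subtends (((sp2,(sp16,sp55)),(sp59,sp43)),((sp49,(sp42,sp33)),(sp45,sp23))).
That clade has exactly 10 tips — every listed taxon and nothing else — so the group is monophyletic.

Yes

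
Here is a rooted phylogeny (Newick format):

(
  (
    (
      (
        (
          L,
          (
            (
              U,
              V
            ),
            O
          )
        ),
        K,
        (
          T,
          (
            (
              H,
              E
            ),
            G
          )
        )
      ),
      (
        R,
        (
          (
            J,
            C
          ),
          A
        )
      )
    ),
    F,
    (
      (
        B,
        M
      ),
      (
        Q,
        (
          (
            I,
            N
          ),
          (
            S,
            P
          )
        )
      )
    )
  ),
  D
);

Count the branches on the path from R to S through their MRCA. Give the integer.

8

The MRCA of R and S is the node subtending ((((L,((U,V),O)),K,(T,((H,E),G))),(R,((J,C),A))),F,((B,M),(Q,((I,N),(S,P))))).
From R up to that node: 3 branches. From S up to the same node: 5 branches. Total: 3 + 5 = 8.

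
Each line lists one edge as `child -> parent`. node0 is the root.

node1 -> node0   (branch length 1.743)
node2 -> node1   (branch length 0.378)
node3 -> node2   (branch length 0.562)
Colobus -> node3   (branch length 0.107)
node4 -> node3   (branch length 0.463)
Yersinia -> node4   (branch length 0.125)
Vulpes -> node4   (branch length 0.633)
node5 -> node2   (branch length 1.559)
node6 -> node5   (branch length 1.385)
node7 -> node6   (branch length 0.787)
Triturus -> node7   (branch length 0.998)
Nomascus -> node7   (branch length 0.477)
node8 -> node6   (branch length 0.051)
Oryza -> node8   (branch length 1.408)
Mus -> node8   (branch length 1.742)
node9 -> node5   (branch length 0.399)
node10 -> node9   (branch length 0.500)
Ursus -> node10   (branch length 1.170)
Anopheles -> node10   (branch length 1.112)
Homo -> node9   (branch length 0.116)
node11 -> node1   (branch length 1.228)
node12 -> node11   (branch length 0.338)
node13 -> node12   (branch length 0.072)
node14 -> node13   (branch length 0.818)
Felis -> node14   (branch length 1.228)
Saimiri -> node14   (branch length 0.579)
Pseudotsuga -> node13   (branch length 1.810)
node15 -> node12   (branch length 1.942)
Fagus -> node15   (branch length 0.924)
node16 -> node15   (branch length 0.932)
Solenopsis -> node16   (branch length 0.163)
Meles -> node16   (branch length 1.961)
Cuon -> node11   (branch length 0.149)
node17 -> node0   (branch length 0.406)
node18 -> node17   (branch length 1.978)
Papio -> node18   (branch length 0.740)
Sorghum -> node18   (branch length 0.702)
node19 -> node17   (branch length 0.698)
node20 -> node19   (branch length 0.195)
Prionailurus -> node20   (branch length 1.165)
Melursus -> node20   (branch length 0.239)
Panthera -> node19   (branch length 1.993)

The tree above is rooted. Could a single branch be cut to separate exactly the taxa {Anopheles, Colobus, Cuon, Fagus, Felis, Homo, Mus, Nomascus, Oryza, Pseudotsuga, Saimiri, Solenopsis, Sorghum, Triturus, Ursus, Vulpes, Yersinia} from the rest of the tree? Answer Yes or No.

No

The MRCA of the listed taxa is the root, so the smallest clade containing them is the whole tree.
That clade also contains Meles, Melursus, Panthera, Papio, Prionailurus, which are not in the proposed group, so the group is not monophyletic.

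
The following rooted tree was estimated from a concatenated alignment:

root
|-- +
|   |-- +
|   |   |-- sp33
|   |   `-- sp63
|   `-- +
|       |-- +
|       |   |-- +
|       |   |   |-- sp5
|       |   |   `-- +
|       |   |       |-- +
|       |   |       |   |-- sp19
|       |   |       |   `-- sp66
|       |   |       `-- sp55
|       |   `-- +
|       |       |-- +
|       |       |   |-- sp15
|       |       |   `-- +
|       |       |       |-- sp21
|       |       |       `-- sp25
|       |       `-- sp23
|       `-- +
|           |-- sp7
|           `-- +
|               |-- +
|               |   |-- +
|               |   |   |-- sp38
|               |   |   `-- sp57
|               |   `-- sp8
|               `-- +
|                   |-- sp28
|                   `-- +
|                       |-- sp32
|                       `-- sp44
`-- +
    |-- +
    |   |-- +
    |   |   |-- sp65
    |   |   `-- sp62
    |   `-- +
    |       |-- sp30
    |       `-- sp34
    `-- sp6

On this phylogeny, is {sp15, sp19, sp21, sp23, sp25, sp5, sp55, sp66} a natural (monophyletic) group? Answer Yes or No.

Yes

The most recent common ancestor of these taxa subtends ((sp5,((sp19,sp66),sp55)),((sp15,(sp21,sp25)),sp23)).
That clade has exactly 8 tips — every listed taxon and nothing else — so the group is monophyletic.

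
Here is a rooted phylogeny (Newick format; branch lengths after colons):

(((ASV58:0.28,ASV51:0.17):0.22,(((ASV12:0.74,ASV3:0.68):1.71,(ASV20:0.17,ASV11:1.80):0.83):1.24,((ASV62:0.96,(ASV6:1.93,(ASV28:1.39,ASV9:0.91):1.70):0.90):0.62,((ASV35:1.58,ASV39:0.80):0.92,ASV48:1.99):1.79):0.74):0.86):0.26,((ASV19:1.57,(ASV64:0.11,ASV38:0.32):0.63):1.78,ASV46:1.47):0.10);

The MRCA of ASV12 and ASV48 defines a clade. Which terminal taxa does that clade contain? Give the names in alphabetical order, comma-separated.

ASV11, ASV12, ASV20, ASV28, ASV3, ASV35, ASV39, ASV48, ASV6, ASV62, ASV9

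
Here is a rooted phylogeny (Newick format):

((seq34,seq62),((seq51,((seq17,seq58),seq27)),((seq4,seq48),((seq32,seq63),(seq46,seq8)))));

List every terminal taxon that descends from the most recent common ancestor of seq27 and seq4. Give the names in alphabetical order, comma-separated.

Tracing seq27: it sits inside ((seq17,seq58),seq27).
Tracing seq4: it sits inside (seq4,seq48).
The smallest clade enclosing both is ((seq51,((seq17,seq58),seq27)),((seq4,seq48),((seq32,seq63),(seq46,seq8)))); the answer is its 10 terminal taxa in alphabetical order.

seq17, seq27, seq32, seq4, seq46, seq48, seq51, seq58, seq63, seq8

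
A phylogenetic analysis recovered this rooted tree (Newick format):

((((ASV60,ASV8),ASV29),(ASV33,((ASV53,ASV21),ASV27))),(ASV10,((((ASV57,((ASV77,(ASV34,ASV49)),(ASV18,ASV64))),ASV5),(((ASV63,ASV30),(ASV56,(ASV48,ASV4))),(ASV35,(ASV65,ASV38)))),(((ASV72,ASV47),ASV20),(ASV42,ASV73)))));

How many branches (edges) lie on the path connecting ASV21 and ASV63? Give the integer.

12

The MRCA of ASV21 and ASV63 is the root of the tree.
From ASV21 up to that node: 5 branches. From ASV63 up to the same node: 7 branches. Total: 5 + 7 = 12.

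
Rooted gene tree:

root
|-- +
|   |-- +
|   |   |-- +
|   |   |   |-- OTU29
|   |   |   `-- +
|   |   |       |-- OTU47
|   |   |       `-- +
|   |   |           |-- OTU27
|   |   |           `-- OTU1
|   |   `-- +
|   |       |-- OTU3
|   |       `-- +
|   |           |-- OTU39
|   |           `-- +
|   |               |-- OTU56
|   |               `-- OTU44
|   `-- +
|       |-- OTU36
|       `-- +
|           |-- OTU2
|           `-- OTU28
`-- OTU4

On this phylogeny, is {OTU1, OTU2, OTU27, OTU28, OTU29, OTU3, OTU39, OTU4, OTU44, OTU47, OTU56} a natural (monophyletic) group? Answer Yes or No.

No

The MRCA of the listed taxa is the root, so the smallest clade containing them is the whole tree.
That clade also contains OTU36, which is not in the proposed group, so the group is not monophyletic.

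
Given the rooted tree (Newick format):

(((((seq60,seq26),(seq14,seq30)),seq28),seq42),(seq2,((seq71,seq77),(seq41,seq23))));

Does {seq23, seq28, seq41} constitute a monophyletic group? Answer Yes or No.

No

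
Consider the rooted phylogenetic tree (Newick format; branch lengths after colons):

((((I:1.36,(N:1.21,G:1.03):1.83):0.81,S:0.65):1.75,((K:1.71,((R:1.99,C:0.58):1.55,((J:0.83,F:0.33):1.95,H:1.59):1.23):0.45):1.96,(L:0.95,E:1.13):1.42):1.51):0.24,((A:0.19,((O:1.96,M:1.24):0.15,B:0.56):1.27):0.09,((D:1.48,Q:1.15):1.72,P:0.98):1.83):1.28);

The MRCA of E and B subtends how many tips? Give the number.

19

The MRCA of E and B is the root, so the clade is the entire tree.
That clade contains 19 terminal taxa: A, B, C, D, E, F, G, H, I, J, K, L, M, N, O, P, Q, R, S.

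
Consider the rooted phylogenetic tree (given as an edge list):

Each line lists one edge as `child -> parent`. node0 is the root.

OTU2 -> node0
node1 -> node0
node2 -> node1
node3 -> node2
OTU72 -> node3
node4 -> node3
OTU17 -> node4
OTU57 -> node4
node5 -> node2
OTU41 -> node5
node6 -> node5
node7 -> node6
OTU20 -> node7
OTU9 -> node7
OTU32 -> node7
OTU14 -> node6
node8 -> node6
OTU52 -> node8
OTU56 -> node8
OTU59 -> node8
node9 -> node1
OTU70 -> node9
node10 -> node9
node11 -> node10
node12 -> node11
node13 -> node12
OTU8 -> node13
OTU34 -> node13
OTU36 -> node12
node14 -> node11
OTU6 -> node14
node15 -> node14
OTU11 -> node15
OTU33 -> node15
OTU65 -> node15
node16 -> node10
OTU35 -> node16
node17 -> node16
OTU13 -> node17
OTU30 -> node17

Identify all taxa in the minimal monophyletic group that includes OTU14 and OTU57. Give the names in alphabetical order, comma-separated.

OTU14, OTU17, OTU20, OTU32, OTU41, OTU52, OTU56, OTU57, OTU59, OTU72, OTU9

Tracing OTU14: it sits inside ((OTU20,OTU9,OTU32),OTU14,(OTU52,OTU56,OTU59)).
Tracing OTU57: it sits inside (OTU17,OTU57).
The smallest clade enclosing both is ((OTU72,(OTU17,OTU57)),(OTU41,((OTU20,OTU9,OTU32),OTU14,(OTU52,OTU56,OTU59)))); the answer is its 11 terminal taxa in alphabetical order.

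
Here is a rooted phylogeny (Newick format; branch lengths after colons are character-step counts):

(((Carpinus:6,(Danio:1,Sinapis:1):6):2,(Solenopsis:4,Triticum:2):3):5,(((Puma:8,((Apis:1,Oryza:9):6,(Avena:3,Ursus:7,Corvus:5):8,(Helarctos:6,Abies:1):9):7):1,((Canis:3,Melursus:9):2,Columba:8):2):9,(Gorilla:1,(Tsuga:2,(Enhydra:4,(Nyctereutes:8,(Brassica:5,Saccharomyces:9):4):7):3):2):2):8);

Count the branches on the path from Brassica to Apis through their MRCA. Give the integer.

The MRCA of Brassica and Apis is the node subtending (((Puma,((Apis,Oryza),(Avena,Ursus,Corvus),(Helarctos,Abies))),((Canis,Melursus),Columba)),(Gorilla,(Tsuga,(Enhydra,(Nyctereutes,(Brassica,Saccharomyces)))))).
From Brassica up to that node: 6 branches. From Apis up to the same node: 5 branches. Total: 6 + 5 = 11.

11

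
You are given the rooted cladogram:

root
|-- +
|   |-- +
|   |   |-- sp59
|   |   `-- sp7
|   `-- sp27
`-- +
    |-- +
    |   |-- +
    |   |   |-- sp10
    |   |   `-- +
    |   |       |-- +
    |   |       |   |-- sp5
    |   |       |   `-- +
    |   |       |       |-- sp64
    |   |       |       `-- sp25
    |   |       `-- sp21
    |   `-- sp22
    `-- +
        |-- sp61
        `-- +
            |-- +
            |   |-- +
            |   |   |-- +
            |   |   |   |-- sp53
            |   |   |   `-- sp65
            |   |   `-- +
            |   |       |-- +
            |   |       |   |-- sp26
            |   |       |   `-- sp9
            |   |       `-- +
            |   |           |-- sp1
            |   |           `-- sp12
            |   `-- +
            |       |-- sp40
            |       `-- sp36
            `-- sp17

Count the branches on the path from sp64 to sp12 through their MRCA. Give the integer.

13

The MRCA of sp64 and sp12 is the node subtending (((sp10,((sp5,(sp64,sp25)),sp21)),sp22),(sp61,((((sp53,sp65),((sp26,sp9),(sp1,sp12))),(sp40,sp36)),sp17))).
From sp64 up to that node: 6 branches. From sp12 up to the same node: 7 branches. Total: 6 + 7 = 13.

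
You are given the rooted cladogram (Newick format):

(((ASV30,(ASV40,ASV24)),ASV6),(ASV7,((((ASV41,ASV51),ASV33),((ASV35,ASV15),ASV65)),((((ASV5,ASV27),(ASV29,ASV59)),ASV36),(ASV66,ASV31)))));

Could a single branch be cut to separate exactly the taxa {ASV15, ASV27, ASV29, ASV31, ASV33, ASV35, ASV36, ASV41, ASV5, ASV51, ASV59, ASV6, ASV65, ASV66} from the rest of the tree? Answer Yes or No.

The MRCA of the listed taxa is the root, so the smallest clade containing them is the whole tree.
That clade also contains ASV24, ASV30, ASV40, ASV7, which are not in the proposed group, so the group is not monophyletic.

No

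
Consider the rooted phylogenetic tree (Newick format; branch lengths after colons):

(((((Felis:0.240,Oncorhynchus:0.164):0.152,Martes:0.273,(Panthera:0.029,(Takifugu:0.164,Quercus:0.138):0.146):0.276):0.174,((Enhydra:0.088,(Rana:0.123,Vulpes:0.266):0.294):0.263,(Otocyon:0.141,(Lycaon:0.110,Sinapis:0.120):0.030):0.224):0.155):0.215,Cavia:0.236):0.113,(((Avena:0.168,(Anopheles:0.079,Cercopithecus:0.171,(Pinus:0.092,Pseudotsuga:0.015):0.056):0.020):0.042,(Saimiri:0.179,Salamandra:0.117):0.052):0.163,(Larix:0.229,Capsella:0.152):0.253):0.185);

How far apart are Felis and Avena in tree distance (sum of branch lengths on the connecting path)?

1.452

The path runs Felis → … → MRCA → … → Avena; the MRCA is the root of the tree.
Branch lengths along that path: 0.240 + 0.152 + 0.174 + 0.215 + 0.113 + 0.185 + 0.163 + 0.042 + 0.168 = 1.452.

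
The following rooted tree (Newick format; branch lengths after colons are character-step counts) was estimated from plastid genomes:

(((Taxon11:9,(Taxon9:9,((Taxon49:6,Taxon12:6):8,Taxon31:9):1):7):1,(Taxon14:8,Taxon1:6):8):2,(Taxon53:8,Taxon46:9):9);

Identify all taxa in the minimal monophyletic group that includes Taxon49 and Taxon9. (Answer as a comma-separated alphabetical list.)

Tracing Taxon49: it sits inside (Taxon49,Taxon12).
Tracing Taxon9: it sits inside (Taxon9,((Taxon49,Taxon12),Taxon31)).
The smallest clade enclosing both is (Taxon9,((Taxon49,Taxon12),Taxon31)); the answer is its 4 terminal taxa in alphabetical order.

Taxon12, Taxon31, Taxon49, Taxon9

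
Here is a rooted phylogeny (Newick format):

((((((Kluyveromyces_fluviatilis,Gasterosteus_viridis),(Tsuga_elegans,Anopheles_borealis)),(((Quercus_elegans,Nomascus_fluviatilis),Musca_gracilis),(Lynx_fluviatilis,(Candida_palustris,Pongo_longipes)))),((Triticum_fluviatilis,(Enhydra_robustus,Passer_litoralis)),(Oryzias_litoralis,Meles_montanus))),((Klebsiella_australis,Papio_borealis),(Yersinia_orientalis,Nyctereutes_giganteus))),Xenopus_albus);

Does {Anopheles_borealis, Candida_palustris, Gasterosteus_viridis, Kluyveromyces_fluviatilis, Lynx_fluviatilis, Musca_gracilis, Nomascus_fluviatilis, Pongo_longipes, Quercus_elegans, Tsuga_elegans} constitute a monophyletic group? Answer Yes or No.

Yes

The most recent common ancestor of these taxa subtends (((Kluyveromyces_fluviatilis,Gasterosteus_viridis),(Tsuga_elegans,Anopheles_borealis)),(((Quercus_elegans,Nomascus_fluviatilis),Musca_gracilis),(Lynx_fluviatilis,(Candida_palustris,Pongo_longipes)))).
That clade has exactly 10 tips — every listed taxon and nothing else — so the group is monophyletic.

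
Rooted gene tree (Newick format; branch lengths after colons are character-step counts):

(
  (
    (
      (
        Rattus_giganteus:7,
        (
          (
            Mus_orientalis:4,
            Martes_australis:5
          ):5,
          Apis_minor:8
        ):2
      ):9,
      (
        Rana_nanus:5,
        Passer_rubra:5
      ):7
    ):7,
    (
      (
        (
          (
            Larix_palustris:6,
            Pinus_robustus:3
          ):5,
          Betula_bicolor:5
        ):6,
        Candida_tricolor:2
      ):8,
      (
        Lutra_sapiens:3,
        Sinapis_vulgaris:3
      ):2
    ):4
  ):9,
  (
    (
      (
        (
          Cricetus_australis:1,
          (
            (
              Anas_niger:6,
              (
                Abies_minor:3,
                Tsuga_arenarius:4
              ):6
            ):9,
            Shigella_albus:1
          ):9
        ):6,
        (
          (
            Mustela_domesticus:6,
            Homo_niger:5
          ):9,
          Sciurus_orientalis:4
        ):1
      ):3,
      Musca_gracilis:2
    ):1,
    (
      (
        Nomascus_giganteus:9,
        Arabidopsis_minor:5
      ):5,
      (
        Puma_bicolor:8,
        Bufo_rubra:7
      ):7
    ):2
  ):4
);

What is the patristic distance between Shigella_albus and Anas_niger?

16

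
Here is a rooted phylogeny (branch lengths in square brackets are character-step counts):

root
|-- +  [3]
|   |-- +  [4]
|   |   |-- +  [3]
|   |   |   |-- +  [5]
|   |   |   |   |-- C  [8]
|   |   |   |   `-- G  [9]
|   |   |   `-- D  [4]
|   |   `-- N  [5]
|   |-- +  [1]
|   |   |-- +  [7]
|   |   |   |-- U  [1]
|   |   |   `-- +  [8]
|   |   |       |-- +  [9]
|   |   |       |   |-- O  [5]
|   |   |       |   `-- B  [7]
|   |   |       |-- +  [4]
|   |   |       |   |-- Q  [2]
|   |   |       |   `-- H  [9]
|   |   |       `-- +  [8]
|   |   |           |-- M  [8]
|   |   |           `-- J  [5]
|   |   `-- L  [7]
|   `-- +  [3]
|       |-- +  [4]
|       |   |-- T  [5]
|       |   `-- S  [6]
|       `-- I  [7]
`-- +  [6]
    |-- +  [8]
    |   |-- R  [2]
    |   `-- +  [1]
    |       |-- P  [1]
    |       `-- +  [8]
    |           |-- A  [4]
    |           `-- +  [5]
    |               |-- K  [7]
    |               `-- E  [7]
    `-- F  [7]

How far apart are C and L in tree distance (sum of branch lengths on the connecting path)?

The path runs C → … → MRCA → … → L; the MRCA is the node subtending ((((C,G),D),N),((U,((O,B),(Q,H),(M,J))),L),((T,S),I)).
Branch lengths along that path: 8 + 5 + 3 + 4 + 1 + 7 = 28.

28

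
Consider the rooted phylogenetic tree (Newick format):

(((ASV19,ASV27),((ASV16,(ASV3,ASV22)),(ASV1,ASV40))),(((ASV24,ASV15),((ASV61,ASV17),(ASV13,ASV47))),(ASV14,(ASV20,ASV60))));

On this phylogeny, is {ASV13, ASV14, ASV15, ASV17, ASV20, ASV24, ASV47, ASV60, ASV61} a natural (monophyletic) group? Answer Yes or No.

The most recent common ancestor of these taxa subtends (((ASV24,ASV15),((ASV61,ASV17),(ASV13,ASV47))),(ASV14,(ASV20,ASV60))).
That clade has exactly 9 tips — every listed taxon and nothing else — so the group is monophyletic.

Yes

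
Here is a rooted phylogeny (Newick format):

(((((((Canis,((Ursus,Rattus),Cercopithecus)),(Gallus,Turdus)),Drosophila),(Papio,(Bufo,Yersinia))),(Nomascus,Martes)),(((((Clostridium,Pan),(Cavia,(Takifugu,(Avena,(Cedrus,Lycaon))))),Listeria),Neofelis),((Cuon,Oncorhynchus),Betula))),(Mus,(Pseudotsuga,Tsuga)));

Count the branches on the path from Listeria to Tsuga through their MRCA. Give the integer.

The MRCA of Listeria and Tsuga is the root of the tree.
From Listeria up to that node: 5 branches. From Tsuga up to the same node: 3 branches. Total: 5 + 3 = 8.

8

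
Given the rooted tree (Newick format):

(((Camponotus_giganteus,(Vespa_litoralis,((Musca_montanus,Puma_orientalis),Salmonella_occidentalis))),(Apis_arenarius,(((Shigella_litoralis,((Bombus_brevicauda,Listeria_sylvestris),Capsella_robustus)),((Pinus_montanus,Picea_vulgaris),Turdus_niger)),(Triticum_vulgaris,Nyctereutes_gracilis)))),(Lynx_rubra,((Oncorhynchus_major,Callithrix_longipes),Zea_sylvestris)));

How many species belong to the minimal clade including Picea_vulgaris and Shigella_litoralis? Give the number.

7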